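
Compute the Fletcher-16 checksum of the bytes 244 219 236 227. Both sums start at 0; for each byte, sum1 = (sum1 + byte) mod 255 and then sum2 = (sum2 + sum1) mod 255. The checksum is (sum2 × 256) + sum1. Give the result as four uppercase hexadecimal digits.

25A1

Running sums (mod 255):
  after byte 0 (244): sum1=244, sum2=244
  after byte 1 (219): sum1=208, sum2=197
  after byte 2 (236): sum1=189, sum2=131
  after byte 3 (227): sum1=161, sum2=37
Checksum = sum2·256 + sum1 = 37·256 + 161 = 9633 = 0x25A1.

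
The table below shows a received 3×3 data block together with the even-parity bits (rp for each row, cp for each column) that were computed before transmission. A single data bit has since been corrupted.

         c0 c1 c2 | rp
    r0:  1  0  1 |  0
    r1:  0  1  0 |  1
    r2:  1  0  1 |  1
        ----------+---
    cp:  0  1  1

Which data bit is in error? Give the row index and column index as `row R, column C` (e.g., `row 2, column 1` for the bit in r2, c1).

row 2, column 2

Recompute each row's even parity and compare to rp:
  r0: data parity 0, sent rp 0 → ok
  r1: data parity 1, sent rp 1 → ok
  r2: data parity 0, sent rp 1 → mismatch
Recompute each column's even parity and compare to cp:
  c0: data parity 0, sent cp 0 → ok
  c1: data parity 1, sent cp 1 → ok
  c2: data parity 0, sent cp 1 → mismatch
Exactly one row (r2) and one column (c2) fail → the flipped bit is at their intersection.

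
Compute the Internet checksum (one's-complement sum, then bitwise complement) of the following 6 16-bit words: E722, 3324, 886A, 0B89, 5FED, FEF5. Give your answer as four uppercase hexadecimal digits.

One's-complement addition (fold any carry out of bit 15 back into bit 0):
  0xE722 + 0x3324 = 0x11A46 → wrap carry → 0x1A47
  0x1A47 + 0x886A = 0x0A2B1
  0xA2B1 + 0x0B89 = 0x0AE3A
  0xAE3A + 0x5FED = 0x10E27 → wrap carry → 0x0E28
  0x0E28 + 0xFEF5 = 0x10D1D → wrap carry → 0x0D1E
One's-complement sum = 0x0D1E.
Checksum = ~0x0D1E & 0xFFFF = 0xF2E1.

F2E1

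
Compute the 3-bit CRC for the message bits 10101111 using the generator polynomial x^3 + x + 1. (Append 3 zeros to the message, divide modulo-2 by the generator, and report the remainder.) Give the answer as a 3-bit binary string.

110

Append 3 zeros: 10101111000. Divide by 1011 (XOR where the leading bit is 1):
  pos 0: 1010 XOR 1011 = 0001
  pos 3: 1111 XOR 1011 = 0100
  pos 4: 1001 XOR 1011 = 0010
  pos 6: 1000 XOR 1011 = 0011
Remainder (last 3 bits) = 110. This is the CRC / FCS.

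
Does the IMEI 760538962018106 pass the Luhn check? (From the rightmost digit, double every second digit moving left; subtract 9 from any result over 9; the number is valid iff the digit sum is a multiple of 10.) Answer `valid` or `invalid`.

valid

From the right, keep odd positions and double even positions (subtract 9 from any doubled value over 9):
  doubled (positions 2,4,...): 0 7 0 3 7 1 3 → sum 21
  kept (positions 1,3,...): 6 1 1 2 9 3 0 7 → sum 29
Total = 50.
50 mod 10 = 0, so the number is valid.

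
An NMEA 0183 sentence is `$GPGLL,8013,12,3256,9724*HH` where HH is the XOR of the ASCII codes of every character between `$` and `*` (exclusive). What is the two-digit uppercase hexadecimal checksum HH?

XOR the ASCII codes of the payload characters:
  'G' = 0x47 → acc = 0x47
  'P' = 0x50 → acc = 0x17
  'G' = 0x47 → acc = 0x50
  'L' = 0x4C → acc = 0x1C
  'L' = 0x4C → acc = 0x50
  ',' = 0x2C → acc = 0x7C
  '8' = 0x38 → acc = 0x44
  '0' = 0x30 → acc = 0x74
  '1' = 0x31 → acc = 0x45
  '3' = 0x33 → acc = 0x76
  ',' = 0x2C → acc = 0x5A
  '1' = 0x31 → acc = 0x6B
  '2' = 0x32 → acc = 0x59
  ',' = 0x2C → acc = 0x75
  '3' = 0x33 → acc = 0x46
  '2' = 0x32 → acc = 0x74
  '5' = 0x35 → acc = 0x41
  '6' = 0x36 → acc = 0x77
  ',' = 0x2C → acc = 0x5B
  '9' = 0x39 → acc = 0x62
  '7' = 0x37 → acc = 0x55
  '2' = 0x32 → acc = 0x67
  '4' = 0x34 → acc = 0x53
Checksum = 0x53.

53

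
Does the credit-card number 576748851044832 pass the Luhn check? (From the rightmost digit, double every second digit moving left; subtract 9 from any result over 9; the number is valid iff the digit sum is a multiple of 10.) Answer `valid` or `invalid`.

valid

From the right, keep odd positions and double even positions (subtract 9 from any doubled value over 9):
  doubled (positions 2,4,...): 6 8 0 1 7 5 5 → sum 32
  kept (positions 1,3,...): 2 8 4 1 8 4 6 5 → sum 38
Total = 70.
70 mod 10 = 0, so the number is valid.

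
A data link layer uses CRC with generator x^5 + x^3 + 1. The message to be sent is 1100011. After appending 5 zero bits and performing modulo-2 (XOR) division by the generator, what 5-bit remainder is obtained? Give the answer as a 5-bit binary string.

Append 5 zeros: 110001100000. Divide by 101001 (XOR where the leading bit is 1):
  pos 0: 110001 XOR 101001 = 011000
  pos 1: 110001 XOR 101001 = 011000
  pos 2: 110000 XOR 101001 = 011001
  pos 3: 110010 XOR 101001 = 011011
  pos 4: 110110 XOR 101001 = 011111
  pos 5: 111110 XOR 101001 = 010111
  pos 6: 101110 XOR 101001 = 000111
Remainder (last 5 bits) = 00111. This is the CRC / FCS.

00111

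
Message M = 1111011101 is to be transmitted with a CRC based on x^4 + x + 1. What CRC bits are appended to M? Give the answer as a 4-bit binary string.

Append 4 zeros: 11110111010000. Divide by 10011 (XOR where the leading bit is 1):
  pos 0: 11110 XOR 10011 = 01101
  pos 1: 11011 XOR 10011 = 01000
  pos 2: 10001 XOR 10011 = 00010
  pos 5: 10101 XOR 10011 = 00110
  pos 7: 11000 XOR 10011 = 01011
  pos 8: 10110 XOR 10011 = 00101
Remainder (last 4 bits) = 1010. This is the CRC / FCS.

1010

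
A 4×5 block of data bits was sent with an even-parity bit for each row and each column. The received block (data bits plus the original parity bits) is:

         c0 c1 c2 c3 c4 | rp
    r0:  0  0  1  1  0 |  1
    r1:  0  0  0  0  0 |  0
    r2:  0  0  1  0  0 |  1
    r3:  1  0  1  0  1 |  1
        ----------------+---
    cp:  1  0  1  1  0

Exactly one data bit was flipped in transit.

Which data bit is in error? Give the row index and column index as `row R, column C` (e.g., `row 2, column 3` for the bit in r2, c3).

row 0, column 4

Recompute each row's even parity and compare to rp:
  r0: data parity 0, sent rp 1 → mismatch
  r1: data parity 0, sent rp 0 → ok
  r2: data parity 1, sent rp 1 → ok
  r3: data parity 1, sent rp 1 → ok
Recompute each column's even parity and compare to cp:
  c0: data parity 1, sent cp 1 → ok
  c1: data parity 0, sent cp 0 → ok
  c2: data parity 1, sent cp 1 → ok
  c3: data parity 1, sent cp 1 → ok
  c4: data parity 1, sent cp 0 → mismatch
Exactly one row (r0) and one column (c4) fail → the flipped bit is at their intersection.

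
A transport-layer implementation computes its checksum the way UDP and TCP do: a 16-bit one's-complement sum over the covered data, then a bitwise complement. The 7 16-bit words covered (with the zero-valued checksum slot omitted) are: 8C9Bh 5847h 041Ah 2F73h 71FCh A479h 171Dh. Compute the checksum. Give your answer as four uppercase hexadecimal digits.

One's-complement addition (fold any carry out of bit 15 back into bit 0):
  0x8C9B + 0x5847 = 0x0E4E2
  0xE4E2 + 0x041A = 0x0E8FC
  0xE8FC + 0x2F73 = 0x1186F → wrap carry → 0x1870
  0x1870 + 0x71FC = 0x08A6C
  0x8A6C + 0xA479 = 0x12EE5 → wrap carry → 0x2EE6
  0x2EE6 + 0x171D = 0x04603
One's-complement sum = 0x4603.
Checksum = ~0x4603 & 0xFFFF = 0xB9FC.

B9FC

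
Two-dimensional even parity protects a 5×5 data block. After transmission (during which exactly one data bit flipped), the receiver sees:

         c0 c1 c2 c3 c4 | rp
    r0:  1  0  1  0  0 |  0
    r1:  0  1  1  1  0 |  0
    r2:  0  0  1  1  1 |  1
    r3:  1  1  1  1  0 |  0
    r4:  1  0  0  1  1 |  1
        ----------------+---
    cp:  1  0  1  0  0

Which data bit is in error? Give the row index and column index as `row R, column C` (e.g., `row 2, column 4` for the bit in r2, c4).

row 1, column 2

Recompute each row's even parity and compare to rp:
  r0: data parity 0, sent rp 0 → ok
  r1: data parity 1, sent rp 0 → mismatch
  r2: data parity 1, sent rp 1 → ok
  r3: data parity 0, sent rp 0 → ok
  r4: data parity 1, sent rp 1 → ok
Recompute each column's even parity and compare to cp:
  c0: data parity 1, sent cp 1 → ok
  c1: data parity 0, sent cp 0 → ok
  c2: data parity 0, sent cp 1 → mismatch
  c3: data parity 0, sent cp 0 → ok
  c4: data parity 0, sent cp 0 → ok
Exactly one row (r1) and one column (c2) fail → the flipped bit is at their intersection.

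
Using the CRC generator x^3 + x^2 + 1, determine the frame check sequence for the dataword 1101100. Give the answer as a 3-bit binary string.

Append 3 zeros: 1101100000. Divide by 1101 (XOR where the leading bit is 1):
  pos 0: 1101 XOR 1101 = 0000
  pos 4: 1000 XOR 1101 = 0101
  pos 5: 1010 XOR 1101 = 0111
  pos 6: 1110 XOR 1101 = 0011
Remainder (last 3 bits) = 011. This is the CRC / FCS.

011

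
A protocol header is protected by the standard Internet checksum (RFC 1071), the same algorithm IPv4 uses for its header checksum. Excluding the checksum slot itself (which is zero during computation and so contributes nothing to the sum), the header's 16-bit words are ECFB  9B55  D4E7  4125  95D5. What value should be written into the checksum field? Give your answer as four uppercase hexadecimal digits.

CBCB

One's-complement addition (fold any carry out of bit 15 back into bit 0):
  0xECFB + 0x9B55 = 0x18850 → wrap carry → 0x8851
  0x8851 + 0xD4E7 = 0x15D38 → wrap carry → 0x5D39
  0x5D39 + 0x4125 = 0x09E5E
  0x9E5E + 0x95D5 = 0x13433 → wrap carry → 0x3434
One's-complement sum = 0x3434.
Checksum = ~0x3434 & 0xFFFF = 0xCBCB.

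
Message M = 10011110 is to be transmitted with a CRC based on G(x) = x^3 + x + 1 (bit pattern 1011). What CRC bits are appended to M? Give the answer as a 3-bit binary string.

Append 3 zeros: 10011110000. Divide by 1011 (XOR where the leading bit is 1):
  pos 0: 1001 XOR 1011 = 0010
  pos 2: 1011 XOR 1011 = 0000
  pos 6: 1000 XOR 1011 = 0011
Remainder (last 3 bits) = 110. This is the CRC / FCS.

110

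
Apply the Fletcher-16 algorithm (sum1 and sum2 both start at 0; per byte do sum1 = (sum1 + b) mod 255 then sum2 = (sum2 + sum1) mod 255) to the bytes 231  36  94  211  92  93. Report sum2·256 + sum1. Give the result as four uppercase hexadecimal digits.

2FF7

Running sums (mod 255):
  after byte 0 (231): sum1=231, sum2=231
  after byte 1 (36): sum1=12, sum2=243
  after byte 2 (94): sum1=106, sum2=94
  after byte 3 (211): sum1=62, sum2=156
  after byte 4 (92): sum1=154, sum2=55
  after byte 5 (93): sum1=247, sum2=47
Checksum = sum2·256 + sum1 = 47·256 + 247 = 12279 = 0x2FF7.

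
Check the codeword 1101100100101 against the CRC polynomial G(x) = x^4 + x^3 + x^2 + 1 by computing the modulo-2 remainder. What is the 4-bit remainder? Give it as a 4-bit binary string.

Modulo-2 division of 1101100100101 by 11101:
  pos 0: 11011 XOR 11101 = 00110
  pos 2: 11000 XOR 11101 = 00101
  pos 4: 10110 XOR 11101 = 01011
  pos 5: 10110 XOR 11101 = 01011
  pos 6: 10111 XOR 11101 = 01010
  pos 7: 10100 XOR 11101 = 01001
  pos 8: 10011 XOR 11101 = 01110
Remainder = 1110 (nonzero — an error is detected).

1110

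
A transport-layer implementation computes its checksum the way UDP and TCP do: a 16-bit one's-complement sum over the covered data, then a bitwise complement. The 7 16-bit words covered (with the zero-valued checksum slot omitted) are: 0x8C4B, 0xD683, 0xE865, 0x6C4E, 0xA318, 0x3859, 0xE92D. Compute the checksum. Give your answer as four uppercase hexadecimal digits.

One's-complement addition (fold any carry out of bit 15 back into bit 0):
  0x8C4B + 0xD683 = 0x162CE → wrap carry → 0x62CF
  0x62CF + 0xE865 = 0x14B34 → wrap carry → 0x4B35
  0x4B35 + 0x6C4E = 0x0B783
  0xB783 + 0xA318 = 0x15A9B → wrap carry → 0x5A9C
  0x5A9C + 0x3859 = 0x092F5
  0x92F5 + 0xE92D = 0x17C22 → wrap carry → 0x7C23
One's-complement sum = 0x7C23.
Checksum = ~0x7C23 & 0xFFFF = 0x83DC.

83DC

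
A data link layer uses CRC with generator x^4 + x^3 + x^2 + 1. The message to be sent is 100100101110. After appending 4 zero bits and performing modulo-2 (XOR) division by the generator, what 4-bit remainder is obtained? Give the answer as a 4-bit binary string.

Append 4 zeros: 1001001011100000. Divide by 11101 (XOR where the leading bit is 1):
  pos 0: 10010 XOR 11101 = 01111
  pos 1: 11110 XOR 11101 = 00011
  pos 4: 11101 XOR 11101 = 00000
  pos 9: 11000 XOR 11101 = 00101
  pos 11: 10100 XOR 11101 = 01001
Remainder (last 4 bits) = 1001. This is the CRC / FCS.

1001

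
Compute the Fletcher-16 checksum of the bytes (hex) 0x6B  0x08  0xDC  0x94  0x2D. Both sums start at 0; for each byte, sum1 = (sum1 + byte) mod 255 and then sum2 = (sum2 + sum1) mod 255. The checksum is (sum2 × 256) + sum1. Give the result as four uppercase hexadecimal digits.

2612

Running sums (mod 255):
  after byte 0 (0x6B): sum1=107, sum2=107
  after byte 1 (0x08): sum1=115, sum2=222
  after byte 2 (0xDC): sum1=80, sum2=47
  after byte 3 (0x94): sum1=228, sum2=20
  after byte 4 (0x2D): sum1=18, sum2=38
Checksum = sum2·256 + sum1 = 38·256 + 18 = 9746 = 0x2612.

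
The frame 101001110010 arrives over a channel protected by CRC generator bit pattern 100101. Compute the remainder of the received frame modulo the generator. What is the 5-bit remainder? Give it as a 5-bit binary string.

Modulo-2 division of 101001110010 by 100101:
  pos 0: 101001 XOR 100101 = 001100
  pos 2: 110011 XOR 100101 = 010110
  pos 3: 101100 XOR 100101 = 001001
  pos 5: 100101 XOR 100101 = 000000
Remainder = 00000 (zero — the frame passes the CRC check).

00000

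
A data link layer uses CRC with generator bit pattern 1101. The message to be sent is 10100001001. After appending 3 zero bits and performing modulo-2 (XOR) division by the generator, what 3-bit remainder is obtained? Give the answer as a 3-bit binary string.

Append 3 zeros: 10100001001000. Divide by 1101 (XOR where the leading bit is 1):
  pos 0: 1010 XOR 1101 = 0111
  pos 1: 1110 XOR 1101 = 0011
  pos 3: 1100 XOR 1101 = 0001
  pos 6: 1100 XOR 1101 = 0001
  pos 9: 1100 XOR 1101 = 0001
Remainder (last 3 bits) = 010. This is the CRC / FCS.

010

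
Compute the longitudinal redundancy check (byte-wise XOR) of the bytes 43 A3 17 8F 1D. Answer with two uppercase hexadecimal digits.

XOR the bytes together:
  start with 0x43
  0x43 ⊕ 0xA3 = 0xE0
  0xE0 ⊕ 0x17 = 0xF7
  0xF7 ⊕ 0x8F = 0x78
  0x78 ⊕ 0x1D = 0x65

65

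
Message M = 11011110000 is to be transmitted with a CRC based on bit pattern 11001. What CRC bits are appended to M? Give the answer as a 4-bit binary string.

Append 4 zeros: 110111100000000. Divide by 11001 (XOR where the leading bit is 1):
  pos 0: 11011 XOR 11001 = 00010
  pos 3: 10110 XOR 11001 = 01111
  pos 4: 11110 XOR 11001 = 00111
  pos 6: 11100 XOR 11001 = 00101
  pos 8: 10100 XOR 11001 = 01101
  pos 9: 11010 XOR 11001 = 00011
Remainder (last 4 bits) = 0110. This is the CRC / FCS.

0110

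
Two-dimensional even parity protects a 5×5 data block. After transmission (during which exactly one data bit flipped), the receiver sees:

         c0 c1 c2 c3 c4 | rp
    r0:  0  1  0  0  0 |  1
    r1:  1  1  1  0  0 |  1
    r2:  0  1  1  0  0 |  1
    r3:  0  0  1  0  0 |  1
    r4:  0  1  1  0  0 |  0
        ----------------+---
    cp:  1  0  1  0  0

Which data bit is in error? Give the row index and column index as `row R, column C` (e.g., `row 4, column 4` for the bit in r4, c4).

row 2, column 2

Recompute each row's even parity and compare to rp:
  r0: data parity 1, sent rp 1 → ok
  r1: data parity 1, sent rp 1 → ok
  r2: data parity 0, sent rp 1 → mismatch
  r3: data parity 1, sent rp 1 → ok
  r4: data parity 0, sent rp 0 → ok
Recompute each column's even parity and compare to cp:
  c0: data parity 1, sent cp 1 → ok
  c1: data parity 0, sent cp 0 → ok
  c2: data parity 0, sent cp 1 → mismatch
  c3: data parity 0, sent cp 0 → ok
  c4: data parity 0, sent cp 0 → ok
Exactly one row (r2) and one column (c2) fail → the flipped bit is at their intersection.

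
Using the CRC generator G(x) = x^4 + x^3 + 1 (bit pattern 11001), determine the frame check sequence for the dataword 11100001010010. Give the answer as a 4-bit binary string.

1000

Append 4 zeros: 111000010100100000. Divide by 11001 (XOR where the leading bit is 1):
  pos 0: 11100 XOR 11001 = 00101
  pos 2: 10100 XOR 11001 = 01101
  pos 3: 11011 XOR 11001 = 00010
  pos 6: 10010 XOR 11001 = 01011
  pos 7: 10110 XOR 11001 = 01111
  pos 8: 11111 XOR 11001 = 00110
  pos 10: 11000 XOR 11001 = 00001
Remainder (last 4 bits) = 1000. This is the CRC / FCS.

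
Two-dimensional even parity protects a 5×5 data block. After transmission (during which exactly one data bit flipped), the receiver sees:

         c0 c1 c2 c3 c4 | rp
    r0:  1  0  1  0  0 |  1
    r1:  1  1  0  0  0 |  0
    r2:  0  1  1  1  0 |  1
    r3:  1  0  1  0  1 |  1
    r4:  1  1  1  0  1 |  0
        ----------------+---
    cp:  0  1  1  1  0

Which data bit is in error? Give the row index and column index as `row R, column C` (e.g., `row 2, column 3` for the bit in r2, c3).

row 0, column 2

Recompute each row's even parity and compare to rp:
  r0: data parity 0, sent rp 1 → mismatch
  r1: data parity 0, sent rp 0 → ok
  r2: data parity 1, sent rp 1 → ok
  r3: data parity 1, sent rp 1 → ok
  r4: data parity 0, sent rp 0 → ok
Recompute each column's even parity and compare to cp:
  c0: data parity 0, sent cp 0 → ok
  c1: data parity 1, sent cp 1 → ok
  c2: data parity 0, sent cp 1 → mismatch
  c3: data parity 1, sent cp 1 → ok
  c4: data parity 0, sent cp 0 → ok
Exactly one row (r0) and one column (c2) fail → the flipped bit is at their intersection.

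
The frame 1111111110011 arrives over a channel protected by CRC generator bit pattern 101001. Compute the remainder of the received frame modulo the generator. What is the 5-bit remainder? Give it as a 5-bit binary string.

Modulo-2 division of 1111111110011 by 101001:
  pos 0: 111111 XOR 101001 = 010110
  pos 1: 101101 XOR 101001 = 000100
  pos 4: 100110 XOR 101001 = 001111
  pos 6: 111101 XOR 101001 = 010100
  pos 7: 101001 XOR 101001 = 000000
Remainder = 00000 (zero — the frame passes the CRC check).

00000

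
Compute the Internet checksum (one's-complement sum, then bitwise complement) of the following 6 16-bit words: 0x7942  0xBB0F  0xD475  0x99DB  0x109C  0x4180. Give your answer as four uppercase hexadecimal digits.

0B40

One's-complement addition (fold any carry out of bit 15 back into bit 0):
  0x7942 + 0xBB0F = 0x13451 → wrap carry → 0x3452
  0x3452 + 0xD475 = 0x108C7 → wrap carry → 0x08C8
  0x08C8 + 0x99DB = 0x0A2A3
  0xA2A3 + 0x109C = 0x0B33F
  0xB33F + 0x4180 = 0x0F4BF
One's-complement sum = 0xF4BF.
Checksum = ~0xF4BF & 0xFFFF = 0x0B40.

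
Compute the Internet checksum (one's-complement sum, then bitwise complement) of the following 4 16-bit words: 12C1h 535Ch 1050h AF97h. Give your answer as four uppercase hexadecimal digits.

D9FA

One's-complement addition (fold any carry out of bit 15 back into bit 0):
  0x12C1 + 0x535C = 0x0661D
  0x661D + 0x1050 = 0x0766D
  0x766D + 0xAF97 = 0x12604 → wrap carry → 0x2605
One's-complement sum = 0x2605.
Checksum = ~0x2605 & 0xFFFF = 0xD9FA.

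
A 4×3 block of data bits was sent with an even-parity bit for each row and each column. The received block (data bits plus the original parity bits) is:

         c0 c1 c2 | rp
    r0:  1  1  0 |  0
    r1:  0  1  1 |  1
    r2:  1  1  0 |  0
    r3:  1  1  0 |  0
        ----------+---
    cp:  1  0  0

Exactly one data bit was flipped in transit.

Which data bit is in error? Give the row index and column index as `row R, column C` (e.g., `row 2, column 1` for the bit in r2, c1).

Recompute each row's even parity and compare to rp:
  r0: data parity 0, sent rp 0 → ok
  r1: data parity 0, sent rp 1 → mismatch
  r2: data parity 0, sent rp 0 → ok
  r3: data parity 0, sent rp 0 → ok
Recompute each column's even parity and compare to cp:
  c0: data parity 1, sent cp 1 → ok
  c1: data parity 0, sent cp 0 → ok
  c2: data parity 1, sent cp 0 → mismatch
Exactly one row (r1) and one column (c2) fail → the flipped bit is at their intersection.

row 1, column 2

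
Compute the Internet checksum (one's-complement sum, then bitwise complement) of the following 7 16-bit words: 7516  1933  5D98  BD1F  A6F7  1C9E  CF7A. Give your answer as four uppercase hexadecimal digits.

One's-complement addition (fold any carry out of bit 15 back into bit 0):
  0x7516 + 0x1933 = 0x08E49
  0x8E49 + 0x5D98 = 0x0EBE1
  0xEBE1 + 0xBD1F = 0x1A900 → wrap carry → 0xA901
  0xA901 + 0xA6F7 = 0x14FF8 → wrap carry → 0x4FF9
  0x4FF9 + 0x1C9E = 0x06C97
  0x6C97 + 0xCF7A = 0x13C11 → wrap carry → 0x3C12
One's-complement sum = 0x3C12.
Checksum = ~0x3C12 & 0xFFFF = 0xC3ED.

C3ED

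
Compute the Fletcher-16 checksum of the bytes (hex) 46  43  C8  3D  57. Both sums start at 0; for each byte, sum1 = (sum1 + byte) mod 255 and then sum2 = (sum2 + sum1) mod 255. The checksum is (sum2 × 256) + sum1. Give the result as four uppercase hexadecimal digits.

Running sums (mod 255):
  after byte 0 (46): sum1=70, sum2=70
  after byte 1 (43): sum1=137, sum2=207
  after byte 2 (C8): sum1=82, sum2=34
  after byte 3 (3D): sum1=143, sum2=177
  after byte 4 (57): sum1=230, sum2=152
Checksum = sum2·256 + sum1 = 152·256 + 230 = 39142 = 0x98E6.

98E6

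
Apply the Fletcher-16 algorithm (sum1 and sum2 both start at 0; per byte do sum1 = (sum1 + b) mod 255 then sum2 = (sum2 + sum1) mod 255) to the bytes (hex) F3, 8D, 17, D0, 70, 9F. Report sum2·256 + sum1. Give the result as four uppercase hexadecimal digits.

Running sums (mod 255):
  after byte 0 (F3): sum1=243, sum2=243
  after byte 1 (8D): sum1=129, sum2=117
  after byte 2 (17): sum1=152, sum2=14
  after byte 3 (D0): sum1=105, sum2=119
  after byte 4 (70): sum1=217, sum2=81
  after byte 5 (9F): sum1=121, sum2=202
Checksum = sum2·256 + sum1 = 202·256 + 121 = 51833 = 0xCA79.

CA79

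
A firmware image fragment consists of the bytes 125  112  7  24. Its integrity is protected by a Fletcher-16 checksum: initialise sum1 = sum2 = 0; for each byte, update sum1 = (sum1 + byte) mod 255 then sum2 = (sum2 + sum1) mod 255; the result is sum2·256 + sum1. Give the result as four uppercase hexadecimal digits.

6D0D

Running sums (mod 255):
  after byte 0 (125): sum1=125, sum2=125
  after byte 1 (112): sum1=237, sum2=107
  after byte 2 (7): sum1=244, sum2=96
  after byte 3 (24): sum1=13, sum2=109
Checksum = sum2·256 + sum1 = 109·256 + 13 = 27917 = 0x6D0D.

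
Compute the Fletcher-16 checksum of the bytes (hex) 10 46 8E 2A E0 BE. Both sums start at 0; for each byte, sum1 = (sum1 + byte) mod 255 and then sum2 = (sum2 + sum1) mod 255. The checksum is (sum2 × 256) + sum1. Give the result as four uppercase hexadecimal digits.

F8AE

Running sums (mod 255):
  after byte 0 (10): sum1=16, sum2=16
  after byte 1 (46): sum1=86, sum2=102
  after byte 2 (8E): sum1=228, sum2=75
  after byte 3 (2A): sum1=15, sum2=90
  after byte 4 (E0): sum1=239, sum2=74
  after byte 5 (BE): sum1=174, sum2=248
Checksum = sum2·256 + sum1 = 248·256 + 174 = 63662 = 0xF8AE.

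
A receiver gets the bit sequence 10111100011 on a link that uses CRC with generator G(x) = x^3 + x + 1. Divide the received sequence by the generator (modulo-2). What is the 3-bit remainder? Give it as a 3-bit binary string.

Modulo-2 division of 10111100011 by 1011:
  pos 0: 1011 XOR 1011 = 0000
  pos 4: 1100 XOR 1011 = 0111
  pos 5: 1110 XOR 1011 = 0101
  pos 6: 1011 XOR 1011 = 0000
Remainder = 001 (nonzero — an error is detected).

001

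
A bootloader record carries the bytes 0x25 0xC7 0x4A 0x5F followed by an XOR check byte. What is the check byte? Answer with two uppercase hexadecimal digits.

XOR the bytes together:
  start with 0x25
  0x25 ⊕ 0xC7 = 0xE2
  0xE2 ⊕ 0x4A = 0xA8
  0xA8 ⊕ 0x5F = 0xF7

F7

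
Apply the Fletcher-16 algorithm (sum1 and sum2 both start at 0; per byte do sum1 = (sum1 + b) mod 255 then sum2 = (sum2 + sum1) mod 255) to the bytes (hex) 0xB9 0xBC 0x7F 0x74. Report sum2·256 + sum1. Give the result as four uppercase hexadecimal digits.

Running sums (mod 255):
  after byte 0 (0xB9): sum1=185, sum2=185
  after byte 1 (0xBC): sum1=118, sum2=48
  after byte 2 (0x7F): sum1=245, sum2=38
  after byte 3 (0x74): sum1=106, sum2=144
Checksum = sum2·256 + sum1 = 144·256 + 106 = 36970 = 0x906A.

906A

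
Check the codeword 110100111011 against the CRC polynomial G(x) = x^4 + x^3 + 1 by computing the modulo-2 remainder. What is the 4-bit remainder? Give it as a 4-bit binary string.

Modulo-2 division of 110100111011 by 11001:
  pos 0: 11010 XOR 11001 = 00011
  pos 3: 11011 XOR 11001 = 00010
  pos 6: 10101 XOR 11001 = 01100
  pos 7: 11001 XOR 11001 = 00000
Remainder = 0000 (zero — the frame passes the CRC check).

0000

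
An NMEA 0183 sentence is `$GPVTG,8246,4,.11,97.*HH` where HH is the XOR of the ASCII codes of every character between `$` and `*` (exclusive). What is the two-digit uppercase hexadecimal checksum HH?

60

XOR the ASCII codes of the payload characters:
  'G' = 0x47 → acc = 0x47
  'P' = 0x50 → acc = 0x17
  'V' = 0x56 → acc = 0x41
  'T' = 0x54 → acc = 0x15
  'G' = 0x47 → acc = 0x52
  ',' = 0x2C → acc = 0x7E
  '8' = 0x38 → acc = 0x46
  '2' = 0x32 → acc = 0x74
  '4' = 0x34 → acc = 0x40
  '6' = 0x36 → acc = 0x76
  ',' = 0x2C → acc = 0x5A
  '4' = 0x34 → acc = 0x6E
  ',' = 0x2C → acc = 0x42
  '.' = 0x2E → acc = 0x6C
  '1' = 0x31 → acc = 0x5D
  '1' = 0x31 → acc = 0x6C
  ',' = 0x2C → acc = 0x40
  '9' = 0x39 → acc = 0x79
  '7' = 0x37 → acc = 0x4E
  '.' = 0x2E → acc = 0x60
Checksum = 0x60.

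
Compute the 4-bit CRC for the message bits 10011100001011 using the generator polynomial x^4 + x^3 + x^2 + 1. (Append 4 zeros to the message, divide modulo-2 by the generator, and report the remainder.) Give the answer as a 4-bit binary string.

Append 4 zeros: 100111000010110000. Divide by 11101 (XOR where the leading bit is 1):
  pos 0: 10011 XOR 11101 = 01110
  pos 1: 11101 XOR 11101 = 00000
  pos 10: 10110 XOR 11101 = 01011
  pos 11: 10110 XOR 11101 = 01011
  pos 12: 10110 XOR 11101 = 01011
  pos 13: 10110 XOR 11101 = 01011
Remainder (last 4 bits) = 1011. This is the CRC / FCS.

1011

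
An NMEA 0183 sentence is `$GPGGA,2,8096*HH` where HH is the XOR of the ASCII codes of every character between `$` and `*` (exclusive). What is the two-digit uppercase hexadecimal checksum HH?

63

XOR the ASCII codes of the payload characters:
  'G' = 0x47 → acc = 0x47
  'P' = 0x50 → acc = 0x17
  'G' = 0x47 → acc = 0x50
  'G' = 0x47 → acc = 0x17
  'A' = 0x41 → acc = 0x56
  ',' = 0x2C → acc = 0x7A
  '2' = 0x32 → acc = 0x48
  ',' = 0x2C → acc = 0x64
  '8' = 0x38 → acc = 0x5C
  '0' = 0x30 → acc = 0x6C
  '9' = 0x39 → acc = 0x55
  '6' = 0x36 → acc = 0x63
Checksum = 0x63.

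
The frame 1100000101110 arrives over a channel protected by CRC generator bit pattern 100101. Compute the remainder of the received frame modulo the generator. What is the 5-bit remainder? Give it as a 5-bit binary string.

Modulo-2 division of 1100000101110 by 100101:
  pos 0: 110000 XOR 100101 = 010101
  pos 1: 101010 XOR 100101 = 001111
  pos 3: 111110 XOR 100101 = 011011
  pos 4: 110111 XOR 100101 = 010010
  pos 5: 100101 XOR 100101 = 000000
Remainder = 00010 (nonzero — an error is detected).

00010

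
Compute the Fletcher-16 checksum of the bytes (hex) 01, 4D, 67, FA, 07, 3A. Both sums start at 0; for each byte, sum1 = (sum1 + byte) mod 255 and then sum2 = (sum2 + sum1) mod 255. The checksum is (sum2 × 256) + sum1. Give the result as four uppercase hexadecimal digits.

5FF1

Running sums (mod 255):
  after byte 0 (01): sum1=1, sum2=1
  after byte 1 (4D): sum1=78, sum2=79
  after byte 2 (67): sum1=181, sum2=5
  after byte 3 (FA): sum1=176, sum2=181
  after byte 4 (07): sum1=183, sum2=109
  after byte 5 (3A): sum1=241, sum2=95
Checksum = sum2·256 + sum1 = 95·256 + 241 = 24561 = 0x5FF1.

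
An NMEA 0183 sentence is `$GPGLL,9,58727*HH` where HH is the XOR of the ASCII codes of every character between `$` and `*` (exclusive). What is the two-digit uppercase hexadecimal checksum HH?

XOR the ASCII codes of the payload characters:
  'G' = 0x47 → acc = 0x47
  'P' = 0x50 → acc = 0x17
  'G' = 0x47 → acc = 0x50
  'L' = 0x4C → acc = 0x1C
  'L' = 0x4C → acc = 0x50
  ',' = 0x2C → acc = 0x7C
  '9' = 0x39 → acc = 0x45
  ',' = 0x2C → acc = 0x69
  '5' = 0x35 → acc = 0x5C
  '8' = 0x38 → acc = 0x64
  '7' = 0x37 → acc = 0x53
  '2' = 0x32 → acc = 0x61
  '7' = 0x37 → acc = 0x56
Checksum = 0x56.

56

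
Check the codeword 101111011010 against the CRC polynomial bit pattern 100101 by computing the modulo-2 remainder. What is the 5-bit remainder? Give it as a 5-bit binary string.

Modulo-2 division of 101111011010 by 100101:
  pos 0: 101111 XOR 100101 = 001010
  pos 2: 101001 XOR 100101 = 001100
  pos 4: 110010 XOR 100101 = 010111
  pos 5: 101111 XOR 100101 = 001010
Remainder = 10100 (nonzero — an error is detected).

10100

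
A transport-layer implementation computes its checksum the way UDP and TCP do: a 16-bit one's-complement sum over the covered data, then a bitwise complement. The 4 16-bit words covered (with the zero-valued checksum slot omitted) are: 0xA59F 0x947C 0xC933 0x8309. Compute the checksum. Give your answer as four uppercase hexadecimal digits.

79A6

One's-complement addition (fold any carry out of bit 15 back into bit 0):
  0xA59F + 0x947C = 0x13A1B → wrap carry → 0x3A1C
  0x3A1C + 0xC933 = 0x1034F → wrap carry → 0x0350
  0x0350 + 0x8309 = 0x08659
One's-complement sum = 0x8659.
Checksum = ~0x8659 & 0xFFFF = 0x79A6.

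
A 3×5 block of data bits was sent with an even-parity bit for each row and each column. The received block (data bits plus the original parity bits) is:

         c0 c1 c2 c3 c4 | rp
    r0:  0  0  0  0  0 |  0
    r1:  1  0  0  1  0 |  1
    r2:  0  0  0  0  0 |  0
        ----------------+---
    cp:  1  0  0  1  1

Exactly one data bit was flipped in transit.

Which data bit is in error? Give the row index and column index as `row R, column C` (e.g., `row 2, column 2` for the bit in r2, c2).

Recompute each row's even parity and compare to rp:
  r0: data parity 0, sent rp 0 → ok
  r1: data parity 0, sent rp 1 → mismatch
  r2: data parity 0, sent rp 0 → ok
Recompute each column's even parity and compare to cp:
  c0: data parity 1, sent cp 1 → ok
  c1: data parity 0, sent cp 0 → ok
  c2: data parity 0, sent cp 0 → ok
  c3: data parity 1, sent cp 1 → ok
  c4: data parity 0, sent cp 1 → mismatch
Exactly one row (r1) and one column (c4) fail → the flipped bit is at their intersection.

row 1, column 4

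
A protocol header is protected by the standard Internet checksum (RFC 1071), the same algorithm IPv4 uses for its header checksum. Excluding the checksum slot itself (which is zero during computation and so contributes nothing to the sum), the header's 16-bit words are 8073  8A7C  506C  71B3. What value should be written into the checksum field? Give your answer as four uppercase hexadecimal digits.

32F0

One's-complement addition (fold any carry out of bit 15 back into bit 0):
  0x8073 + 0x8A7C = 0x10AEF → wrap carry → 0x0AF0
  0x0AF0 + 0x506C = 0x05B5C
  0x5B5C + 0x71B3 = 0x0CD0F
One's-complement sum = 0xCD0F.
Checksum = ~0xCD0F & 0xFFFF = 0x32F0.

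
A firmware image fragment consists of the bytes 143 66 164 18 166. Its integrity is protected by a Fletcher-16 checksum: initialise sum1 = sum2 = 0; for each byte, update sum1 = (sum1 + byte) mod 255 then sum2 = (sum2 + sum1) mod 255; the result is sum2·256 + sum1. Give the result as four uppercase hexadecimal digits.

Running sums (mod 255):
  after byte 0 (143): sum1=143, sum2=143
  after byte 1 (66): sum1=209, sum2=97
  after byte 2 (164): sum1=118, sum2=215
  after byte 3 (18): sum1=136, sum2=96
  after byte 4 (166): sum1=47, sum2=143
Checksum = sum2·256 + sum1 = 143·256 + 47 = 36655 = 0x8F2F.

8F2F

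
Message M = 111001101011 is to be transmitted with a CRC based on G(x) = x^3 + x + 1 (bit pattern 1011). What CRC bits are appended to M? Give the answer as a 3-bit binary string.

101

Append 3 zeros: 111001101011000. Divide by 1011 (XOR where the leading bit is 1):
  pos 0: 1110 XOR 1011 = 0101
  pos 1: 1010 XOR 1011 = 0001
  pos 4: 1110 XOR 1011 = 0101
  pos 5: 1011 XOR 1011 = 0000
  pos 10: 1100 XOR 1011 = 0111
  pos 11: 1110 XOR 1011 = 0101
Remainder (last 3 bits) = 101. This is the CRC / FCS.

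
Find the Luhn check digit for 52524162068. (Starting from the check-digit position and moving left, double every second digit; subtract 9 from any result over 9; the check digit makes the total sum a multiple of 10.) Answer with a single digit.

7

Partial digits right→left: 8 6 0 2 6 1 4 2 5 2 5
Double every second digit counting from the check-digit position (so the 1st, 3rd, 5th, ... of the partial from the right).
  doubled (with −9 where >9): 7 0 3 8 1 1 → sum 20
  kept as-is: 6 2 1 2 2 → sum 13
Total = 20 + 13 = 33.
Check digit = (10 − (33 mod 10)) mod 10 = 7.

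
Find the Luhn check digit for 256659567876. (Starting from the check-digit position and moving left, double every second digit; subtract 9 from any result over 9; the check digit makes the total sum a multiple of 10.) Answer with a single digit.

2

Partial digits right→left: 6 7 8 7 6 5 9 5 6 6 5 2
Double every second digit counting from the check-digit position (so the 1st, 3rd, 5th, ... of the partial from the right).
  doubled (with −9 where >9): 3 7 3 9 3 1 → sum 26
  kept as-is: 7 7 5 5 6 2 → sum 32
Total = 26 + 32 = 58.
Check digit = (10 − (58 mod 10)) mod 10 = 2.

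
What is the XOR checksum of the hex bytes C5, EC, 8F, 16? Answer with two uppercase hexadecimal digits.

XOR the bytes together:
  start with 0xC5
  0xC5 ⊕ 0xEC = 0x29
  0x29 ⊕ 0x8F = 0xA6
  0xA6 ⊕ 0x16 = 0xB0

B0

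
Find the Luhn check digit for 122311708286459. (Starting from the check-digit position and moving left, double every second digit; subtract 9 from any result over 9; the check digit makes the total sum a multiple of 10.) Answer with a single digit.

7

Partial digits right→left: 9 5 4 6 8 2 8 0 7 1 1 3 2 2 1
Double every second digit counting from the check-digit position (so the 1st, 3rd, 5th, ... of the partial from the right).
  doubled (with −9 where >9): 9 8 7 7 5 2 4 2 → sum 44
  kept as-is: 5 6 2 0 1 3 2 → sum 19
Total = 44 + 19 = 63.
Check digit = (10 − (63 mod 10)) mod 10 = 7.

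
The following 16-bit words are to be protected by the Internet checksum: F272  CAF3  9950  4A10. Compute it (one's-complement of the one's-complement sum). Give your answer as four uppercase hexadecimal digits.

5F38

One's-complement addition (fold any carry out of bit 15 back into bit 0):
  0xF272 + 0xCAF3 = 0x1BD65 → wrap carry → 0xBD66
  0xBD66 + 0x9950 = 0x156B6 → wrap carry → 0x56B7
  0x56B7 + 0x4A10 = 0x0A0C7
One's-complement sum = 0xA0C7.
Checksum = ~0xA0C7 & 0xFFFF = 0x5F38.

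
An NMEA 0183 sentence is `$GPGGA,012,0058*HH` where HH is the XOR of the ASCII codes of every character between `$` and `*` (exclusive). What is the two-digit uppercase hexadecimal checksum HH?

68

XOR the ASCII codes of the payload characters:
  'G' = 0x47 → acc = 0x47
  'P' = 0x50 → acc = 0x17
  'G' = 0x47 → acc = 0x50
  'G' = 0x47 → acc = 0x17
  'A' = 0x41 → acc = 0x56
  ',' = 0x2C → acc = 0x7A
  '0' = 0x30 → acc = 0x4A
  '1' = 0x31 → acc = 0x7B
  '2' = 0x32 → acc = 0x49
  ',' = 0x2C → acc = 0x65
  '0' = 0x30 → acc = 0x55
  '0' = 0x30 → acc = 0x65
  '5' = 0x35 → acc = 0x50
  '8' = 0x38 → acc = 0x68
Checksum = 0x68.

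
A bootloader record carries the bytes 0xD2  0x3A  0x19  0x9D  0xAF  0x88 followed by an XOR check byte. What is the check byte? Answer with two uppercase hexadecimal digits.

XOR the bytes together:
  start with 0xD2
  0xD2 ⊕ 0x3A = 0xE8
  0xE8 ⊕ 0x19 = 0xF1
  0xF1 ⊕ 0x9D = 0x6C
  0x6C ⊕ 0xAF = 0xC3
  0xC3 ⊕ 0x88 = 0x4B

4B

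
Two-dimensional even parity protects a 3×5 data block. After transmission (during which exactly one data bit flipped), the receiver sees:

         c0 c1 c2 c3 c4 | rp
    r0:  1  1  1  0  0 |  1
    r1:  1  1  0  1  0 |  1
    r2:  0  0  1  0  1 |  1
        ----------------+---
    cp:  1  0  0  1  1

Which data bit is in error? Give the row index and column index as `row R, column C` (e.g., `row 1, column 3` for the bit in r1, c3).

Recompute each row's even parity and compare to rp:
  r0: data parity 1, sent rp 1 → ok
  r1: data parity 1, sent rp 1 → ok
  r2: data parity 0, sent rp 1 → mismatch
Recompute each column's even parity and compare to cp:
  c0: data parity 0, sent cp 1 → mismatch
  c1: data parity 0, sent cp 0 → ok
  c2: data parity 0, sent cp 0 → ok
  c3: data parity 1, sent cp 1 → ok
  c4: data parity 1, sent cp 1 → ok
Exactly one row (r2) and one column (c0) fail → the flipped bit is at their intersection.

row 2, column 0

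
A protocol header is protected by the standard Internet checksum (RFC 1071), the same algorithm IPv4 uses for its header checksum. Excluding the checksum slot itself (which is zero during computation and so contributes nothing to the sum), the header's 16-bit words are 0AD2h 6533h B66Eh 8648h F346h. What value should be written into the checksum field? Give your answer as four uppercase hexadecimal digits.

5FFC

One's-complement addition (fold any carry out of bit 15 back into bit 0):
  0x0AD2 + 0x6533 = 0x07005
  0x7005 + 0xB66E = 0x12673 → wrap carry → 0x2674
  0x2674 + 0x8648 = 0x0ACBC
  0xACBC + 0xF346 = 0x1A002 → wrap carry → 0xA003
One's-complement sum = 0xA003.
Checksum = ~0xA003 & 0xFFFF = 0x5FFC.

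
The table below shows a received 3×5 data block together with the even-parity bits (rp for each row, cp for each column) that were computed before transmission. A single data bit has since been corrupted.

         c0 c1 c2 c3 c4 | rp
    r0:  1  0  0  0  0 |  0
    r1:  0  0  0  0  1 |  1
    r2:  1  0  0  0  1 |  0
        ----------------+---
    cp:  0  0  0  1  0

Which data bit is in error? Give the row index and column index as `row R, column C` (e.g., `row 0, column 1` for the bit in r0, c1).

row 0, column 3

Recompute each row's even parity and compare to rp:
  r0: data parity 1, sent rp 0 → mismatch
  r1: data parity 1, sent rp 1 → ok
  r2: data parity 0, sent rp 0 → ok
Recompute each column's even parity and compare to cp:
  c0: data parity 0, sent cp 0 → ok
  c1: data parity 0, sent cp 0 → ok
  c2: data parity 0, sent cp 0 → ok
  c3: data parity 0, sent cp 1 → mismatch
  c4: data parity 0, sent cp 0 → ok
Exactly one row (r0) and one column (c3) fail → the flipped bit is at their intersection.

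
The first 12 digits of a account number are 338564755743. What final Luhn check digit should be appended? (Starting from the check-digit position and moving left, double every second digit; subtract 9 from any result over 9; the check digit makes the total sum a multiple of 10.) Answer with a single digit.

Partial digits right→left: 3 4 7 5 5 7 4 6 5 8 3 3
Double every second digit counting from the check-digit position (so the 1st, 3rd, 5th, ... of the partial from the right).
  doubled (with −9 where >9): 6 5 1 8 1 6 → sum 27
  kept as-is: 4 5 7 6 8 3 → sum 33
Total = 27 + 33 = 60.
Check digit = (10 − (60 mod 10)) mod 10 = 0.

0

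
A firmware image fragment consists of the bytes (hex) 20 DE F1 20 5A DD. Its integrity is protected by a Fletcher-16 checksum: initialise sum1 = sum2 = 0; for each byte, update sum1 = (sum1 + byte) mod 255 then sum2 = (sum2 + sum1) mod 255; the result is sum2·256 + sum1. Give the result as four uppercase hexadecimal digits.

Running sums (mod 255):
  after byte 0 (20): sum1=32, sum2=32
  after byte 1 (DE): sum1=254, sum2=31
  after byte 2 (F1): sum1=240, sum2=16
  after byte 3 (20): sum1=17, sum2=33
  after byte 4 (5A): sum1=107, sum2=140
  after byte 5 (DD): sum1=73, sum2=213
Checksum = sum2·256 + sum1 = 213·256 + 73 = 54601 = 0xD549.

D549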